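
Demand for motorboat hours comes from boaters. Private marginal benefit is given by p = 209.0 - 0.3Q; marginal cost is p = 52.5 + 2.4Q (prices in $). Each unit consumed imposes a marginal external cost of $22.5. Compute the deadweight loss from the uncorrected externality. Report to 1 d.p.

DWL = $93.8

Market equilibrium (private): 52.5 + 2.4Q = 209.0 - 0.3Q → Q_m = 57.9630.
Social marginal benefit = demand − MEC = 186.5 - 0.3Q.
Set SMB = MC: 186.5 - 0.3Q = 52.5 + 2.4Q → Q* = 49.6296.
The welfare-loss triangle has base |Q_m − Q*| and height MEC(Q_m) (the vertical gap between SMB and MC is zero at Q* and MEC at Q_m).
DWL = ½ × 8.3334 × 22.5000 = 93.7508.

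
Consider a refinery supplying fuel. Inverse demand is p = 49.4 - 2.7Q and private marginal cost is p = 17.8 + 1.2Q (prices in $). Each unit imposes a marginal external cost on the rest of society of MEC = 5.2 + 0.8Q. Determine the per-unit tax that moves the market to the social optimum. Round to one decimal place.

tax = $9.7 per unit

Social marginal cost = private MC + MEC = 23.0 + 2.0Q.
Set SMC = demand: 23.0 + 2.0Q = 49.4 - 2.7Q → Q* = 5.6170.
The Pigouvian tax equals MEC at Q*: 5.2 + 0.8×5.6170 = 9.6936.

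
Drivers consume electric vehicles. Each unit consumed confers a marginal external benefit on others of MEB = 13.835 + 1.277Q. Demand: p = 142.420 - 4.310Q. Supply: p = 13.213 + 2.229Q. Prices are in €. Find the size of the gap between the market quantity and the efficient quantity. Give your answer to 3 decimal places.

Market equilibrium (private): 13.213 + 2.229Q = 142.420 - 4.310Q → Q_m = 19.7594.
Social marginal benefit = demand + MEB = 156.255 - 3.033Q.
Set SMB = MC: 156.255 - 3.033Q = 13.213 + 2.229Q → Q* = 27.1840.
Gap = |19.7594 − 27.1840| = 7.4246.

7.425 units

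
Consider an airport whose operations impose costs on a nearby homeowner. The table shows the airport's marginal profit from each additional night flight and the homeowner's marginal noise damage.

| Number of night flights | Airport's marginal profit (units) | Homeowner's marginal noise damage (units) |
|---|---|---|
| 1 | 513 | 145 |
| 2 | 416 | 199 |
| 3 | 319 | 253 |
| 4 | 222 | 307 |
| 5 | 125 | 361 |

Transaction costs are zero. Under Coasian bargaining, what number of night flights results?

Bargaining reaches the level where marginal profit last exceeds marginal noise damage.
That holds through level 3 (319 ≥ 253) but not at 4 (222 < 307).

3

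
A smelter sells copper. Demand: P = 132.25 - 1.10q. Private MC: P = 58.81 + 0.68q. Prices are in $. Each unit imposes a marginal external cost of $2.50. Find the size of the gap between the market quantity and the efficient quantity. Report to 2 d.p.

1.40 units

Market equilibrium (private): 58.81 + 0.68q = 132.25 - 1.10q → q_m = 41.2584.
Social marginal cost = private MC + MEC = 61.31 + 0.68q.
Set SMC = demand: 61.31 + 0.68q = 132.25 - 1.10q → q* = 39.8539.
Gap = |41.2584 − 39.8539| = 1.4045.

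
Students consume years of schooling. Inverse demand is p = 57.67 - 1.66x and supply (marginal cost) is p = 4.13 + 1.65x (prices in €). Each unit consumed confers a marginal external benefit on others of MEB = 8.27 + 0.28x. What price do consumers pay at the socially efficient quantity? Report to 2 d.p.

P = €23.81

Social marginal benefit = demand + MEB = 65.94 - 1.38x.
Set SMB = MC: 65.94 - 1.38x = 4.13 + 1.65x → x* = 20.3993.
Consumer price on the demand curve at x*: 57.67 − 1.66×20.3993 = 23.8072.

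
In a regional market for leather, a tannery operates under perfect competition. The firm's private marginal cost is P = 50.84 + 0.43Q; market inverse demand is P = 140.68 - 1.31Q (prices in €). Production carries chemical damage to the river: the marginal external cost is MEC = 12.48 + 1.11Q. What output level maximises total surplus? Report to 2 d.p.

Social marginal cost = private MC + MEC = 63.32 + 1.54Q.
Set SMC = demand: 63.32 + 1.54Q = 140.68 - 1.31Q → Q* = 27.1439.

Q* = 27.14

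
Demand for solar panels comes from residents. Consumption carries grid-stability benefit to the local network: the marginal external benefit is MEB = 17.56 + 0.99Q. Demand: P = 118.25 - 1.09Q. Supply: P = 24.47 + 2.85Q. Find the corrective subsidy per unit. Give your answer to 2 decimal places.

Social marginal benefit = demand + MEB = 135.81 - 0.10Q.
Set SMB = MC: 135.81 - 0.10Q = 24.47 + 2.85Q → Q* = 37.7424.
The Pigouvian subsidy equals MEB at Q*: 17.56 + 0.99×37.7424 = 54.9250.

subsidy = 54.92 per unit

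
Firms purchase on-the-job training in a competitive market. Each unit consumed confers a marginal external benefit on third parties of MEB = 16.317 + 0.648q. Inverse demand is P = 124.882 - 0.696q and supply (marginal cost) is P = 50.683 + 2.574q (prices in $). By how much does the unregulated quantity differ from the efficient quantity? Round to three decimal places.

Market equilibrium (private): 50.683 + 2.574q = 124.882 - 0.696q → q_m = 22.6908.
Social marginal benefit = demand + MEB = 141.199 - 0.048q.
Set SMB = MC: 141.199 - 0.048q = 50.683 + 2.574q → q* = 34.5217.
Gap = |22.6908 − 34.5217| = 11.8309.

11.831 units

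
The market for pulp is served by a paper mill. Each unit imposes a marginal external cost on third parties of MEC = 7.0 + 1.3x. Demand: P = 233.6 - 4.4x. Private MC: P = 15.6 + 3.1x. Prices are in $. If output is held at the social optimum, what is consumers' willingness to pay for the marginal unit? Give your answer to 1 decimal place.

P = $128.1

Social marginal cost = private MC + MEC = 22.6 + 4.4x.
Set SMC = demand: 22.6 + 4.4x = 233.6 - 4.4x → x* = 23.9773.
Consumer price on the demand curve at x*: 233.6 − 4.4×23.9773 = 128.0999.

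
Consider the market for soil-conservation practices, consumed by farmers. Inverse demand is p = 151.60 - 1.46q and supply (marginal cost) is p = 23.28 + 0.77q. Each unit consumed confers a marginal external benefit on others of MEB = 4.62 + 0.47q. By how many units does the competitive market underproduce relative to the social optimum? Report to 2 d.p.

Market equilibrium (private): 23.28 + 0.77q = 151.60 - 1.46q → q_m = 57.5426.
Social marginal benefit = demand + MEB = 156.22 - 0.99q.
Set SMB = MC: 156.22 - 0.99q = 23.28 + 0.77q → q* = 75.5341.
Gap = |57.5426 − 75.5341| = 17.9915.

17.99 units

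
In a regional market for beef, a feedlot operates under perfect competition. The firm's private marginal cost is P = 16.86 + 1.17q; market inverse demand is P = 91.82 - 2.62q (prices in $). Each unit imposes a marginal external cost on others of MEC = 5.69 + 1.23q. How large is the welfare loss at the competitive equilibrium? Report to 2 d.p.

DWL = $89.75

Market equilibrium (private): 16.86 + 1.17q = 91.82 - 2.62q → q_m = 19.7784.
Social marginal cost = private MC + MEC = 22.55 + 2.40q.
Set SMC = demand: 22.55 + 2.40q = 91.82 - 2.62q → q* = 13.7988.
The welfare-loss triangle has base |q_m − q*| and height MEC(q_m) (the vertical gap between SMC and demand is zero at q* and MEC at q_m).
DWL = ½ × 5.9796 × 30.0174 = 89.7460.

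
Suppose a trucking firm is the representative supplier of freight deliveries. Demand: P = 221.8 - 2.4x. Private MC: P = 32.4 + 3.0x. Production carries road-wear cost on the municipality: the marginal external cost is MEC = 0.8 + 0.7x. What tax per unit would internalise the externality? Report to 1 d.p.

tax = 22.4 per unit

Social marginal cost = private MC + MEC = 33.2 + 3.7x.
Set SMC = demand: 33.2 + 3.7x = 221.8 - 2.4x → x* = 30.9180.
The Pigouvian tax equals MEC at x*: 0.8 + 0.7×30.9180 = 22.4426.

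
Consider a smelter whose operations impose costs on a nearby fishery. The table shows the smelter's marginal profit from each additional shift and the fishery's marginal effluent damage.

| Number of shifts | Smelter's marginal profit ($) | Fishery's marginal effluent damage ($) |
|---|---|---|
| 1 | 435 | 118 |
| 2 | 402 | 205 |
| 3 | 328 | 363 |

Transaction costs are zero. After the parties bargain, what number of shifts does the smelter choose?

Bargaining reaches the level where marginal profit last exceeds marginal effluent damage.
That holds through level 2 (402 ≥ 205) but not at 3 (328 < 363).

2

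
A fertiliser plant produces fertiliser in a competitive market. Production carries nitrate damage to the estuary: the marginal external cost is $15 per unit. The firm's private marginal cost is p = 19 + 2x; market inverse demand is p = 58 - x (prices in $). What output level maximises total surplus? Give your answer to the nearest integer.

Social marginal cost = private MC + MEC = 34 + 2x.
Set SMC = demand: 34 + 2x = 58 - x → x* = 8.0000.

x* = 8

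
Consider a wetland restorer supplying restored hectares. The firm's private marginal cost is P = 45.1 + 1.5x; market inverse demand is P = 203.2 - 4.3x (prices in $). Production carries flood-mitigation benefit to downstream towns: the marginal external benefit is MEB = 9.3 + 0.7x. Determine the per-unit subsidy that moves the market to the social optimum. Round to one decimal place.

subsidy = $32.3 per unit

Social marginal cost = private MC − MEB = 35.8 + 0.8x.
Set SMC = demand: 35.8 + 0.8x = 203.2 - 4.3x → x* = 32.8235.
The Pigouvian subsidy equals MEB at x*: 9.3 + 0.7×32.8235 = 32.2765.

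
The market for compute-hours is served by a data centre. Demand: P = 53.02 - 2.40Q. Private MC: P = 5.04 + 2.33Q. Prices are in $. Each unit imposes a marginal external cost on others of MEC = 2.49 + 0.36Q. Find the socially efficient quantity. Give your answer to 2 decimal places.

Social marginal cost = private MC + MEC = 7.53 + 2.69Q.
Set SMC = demand: 7.53 + 2.69Q = 53.02 - 2.40Q → Q* = 8.9371.

Q* = 8.94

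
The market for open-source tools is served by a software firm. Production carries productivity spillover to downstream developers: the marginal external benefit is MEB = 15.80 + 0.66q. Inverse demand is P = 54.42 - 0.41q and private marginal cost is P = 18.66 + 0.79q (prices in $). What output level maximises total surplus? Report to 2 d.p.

Social marginal cost = private MC − MEB = 2.86 + 0.13q.
Set SMC = demand: 2.86 + 0.13q = 54.42 - 0.41q → q* = 95.4815.

q* = 95.48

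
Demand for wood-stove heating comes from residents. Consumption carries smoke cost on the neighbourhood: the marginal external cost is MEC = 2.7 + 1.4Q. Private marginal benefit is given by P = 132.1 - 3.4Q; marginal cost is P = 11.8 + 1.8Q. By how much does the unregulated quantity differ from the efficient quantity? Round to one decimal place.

5.3 units

Market equilibrium (private): 11.8 + 1.8Q = 132.1 - 3.4Q → Q_m = 23.1346.
Social marginal benefit = demand − MEC = 129.4 - 4.8Q.
Set SMB = MC: 129.4 - 4.8Q = 11.8 + 1.8Q → Q* = 17.8182.
Gap = |23.1346 − 17.8182| = 5.3164.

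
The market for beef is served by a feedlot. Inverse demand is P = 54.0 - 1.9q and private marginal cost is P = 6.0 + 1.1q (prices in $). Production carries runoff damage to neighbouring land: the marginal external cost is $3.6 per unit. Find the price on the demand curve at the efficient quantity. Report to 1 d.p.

P = $25.9

Social marginal cost = private MC + MEC = 9.6 + 1.1q.
Set SMC = demand: 9.6 + 1.1q = 54.0 - 1.9q → q* = 14.8000.
Consumer price on the demand curve at q*: 54.0 − 1.9×14.8000 = 25.8800.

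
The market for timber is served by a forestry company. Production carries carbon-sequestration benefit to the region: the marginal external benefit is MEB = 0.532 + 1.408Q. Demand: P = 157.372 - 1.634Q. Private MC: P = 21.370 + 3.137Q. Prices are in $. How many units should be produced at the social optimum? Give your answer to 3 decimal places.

Q* = 40.599

Social marginal cost = private MC − MEB = 20.838 + 1.729Q.
Set SMC = demand: 20.838 + 1.729Q = 157.372 - 1.634Q → Q* = 40.5989.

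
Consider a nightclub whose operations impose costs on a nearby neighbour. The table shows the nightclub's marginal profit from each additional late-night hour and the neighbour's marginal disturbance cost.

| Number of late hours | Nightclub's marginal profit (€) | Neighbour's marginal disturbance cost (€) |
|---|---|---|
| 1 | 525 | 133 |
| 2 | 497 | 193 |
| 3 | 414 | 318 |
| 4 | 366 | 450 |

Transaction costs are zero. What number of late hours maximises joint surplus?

3

Bargaining reaches the level where marginal profit last exceeds marginal disturbance cost.
That holds through level 3 (414 ≥ 318) but not at 4 (366 < 450).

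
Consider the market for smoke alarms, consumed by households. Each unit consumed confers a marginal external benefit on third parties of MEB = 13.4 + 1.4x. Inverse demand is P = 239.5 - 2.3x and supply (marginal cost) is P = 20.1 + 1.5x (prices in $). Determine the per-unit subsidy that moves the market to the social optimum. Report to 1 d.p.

Social marginal benefit = demand + MEB = 252.9 - 0.9x.
Set SMB = MC: 252.9 - 0.9x = 20.1 + 1.5x → x* = 97.0000.
The Pigouvian subsidy equals MEB at x*: 13.4 + 1.4×97.0000 = 149.2000.

subsidy = $149.2 per unit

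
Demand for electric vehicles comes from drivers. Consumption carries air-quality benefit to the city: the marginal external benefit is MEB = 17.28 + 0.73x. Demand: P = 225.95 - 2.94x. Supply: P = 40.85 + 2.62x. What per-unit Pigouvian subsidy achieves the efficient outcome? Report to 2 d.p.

Social marginal benefit = demand + MEB = 243.23 - 2.21x.
Set SMB = MC: 243.23 - 2.21x = 40.85 + 2.62x → x* = 41.9006.
The Pigouvian subsidy equals MEB at x*: 17.28 + 0.73×41.9006 = 47.8674.

subsidy = 47.87 per unit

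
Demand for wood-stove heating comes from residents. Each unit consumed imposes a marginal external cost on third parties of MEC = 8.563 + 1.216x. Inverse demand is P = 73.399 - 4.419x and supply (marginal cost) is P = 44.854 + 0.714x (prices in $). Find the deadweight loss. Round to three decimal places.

Market equilibrium (private): 44.854 + 0.714x = 73.399 - 4.419x → x_m = 5.5611.
Social marginal benefit = demand − MEC = 64.836 - 5.635x.
Set SMB = MC: 64.836 - 5.635x = 44.854 + 0.714x → x* = 3.1473.
Between x* and x_m the wedge MC − SMB runs linearly from 0 to MEC(x_m), so the loss is a triangle.
DWL = ½ × 2.4138 × 15.3253 = 18.4961.

DWL = $18.496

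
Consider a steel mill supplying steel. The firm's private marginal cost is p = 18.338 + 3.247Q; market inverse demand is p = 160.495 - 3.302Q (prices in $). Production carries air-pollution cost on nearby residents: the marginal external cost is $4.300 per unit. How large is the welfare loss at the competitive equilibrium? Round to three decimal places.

Market equilibrium (private): 18.338 + 3.247Q = 160.495 - 3.302Q → Q_m = 21.7067.
Social marginal cost = private MC + MEC = 22.638 + 3.247Q.
Set SMC = demand: 22.638 + 3.247Q = 160.495 - 3.302Q → Q* = 21.0501.
Height of the DWL triangle at Q_m is SMC(Q_m) − demand(Q_m) = MEC(Q_m) = 4.3000.
DWL = ½ × 0.6566 × 4.3000 = 1.4117.

DWL = $1.412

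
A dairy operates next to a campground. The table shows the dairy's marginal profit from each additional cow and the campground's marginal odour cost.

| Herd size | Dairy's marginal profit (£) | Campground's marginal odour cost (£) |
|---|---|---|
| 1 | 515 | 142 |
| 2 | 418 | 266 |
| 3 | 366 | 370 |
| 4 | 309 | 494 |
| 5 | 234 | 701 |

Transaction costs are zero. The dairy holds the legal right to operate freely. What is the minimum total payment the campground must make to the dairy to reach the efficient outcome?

Left alone the dairy would choose level 5 (marginal profit stays positive).
Efficient level: k* = 2 (marginal profit ≥ marginal odour cost through 2).
The campground must at least cover the dairy's forgone profit from cutting 5→2: 366 + 309 + 234 = 909.

£909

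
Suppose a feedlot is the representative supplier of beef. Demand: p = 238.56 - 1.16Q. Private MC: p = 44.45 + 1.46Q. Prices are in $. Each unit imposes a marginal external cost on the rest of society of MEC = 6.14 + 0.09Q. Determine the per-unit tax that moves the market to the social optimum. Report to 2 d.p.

tax = $12.38 per unit

Social marginal cost = private MC + MEC = 50.59 + 1.55Q.
Set SMC = demand: 50.59 + 1.55Q = 238.56 - 1.16Q → Q* = 69.3616.
The Pigouvian tax equals MEC at Q*: 6.14 + 0.09×69.3616 = 12.3825.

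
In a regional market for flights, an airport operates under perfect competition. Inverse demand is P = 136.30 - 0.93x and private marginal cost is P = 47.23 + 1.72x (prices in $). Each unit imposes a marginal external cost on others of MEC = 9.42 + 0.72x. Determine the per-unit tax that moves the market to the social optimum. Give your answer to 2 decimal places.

Social marginal cost = private MC + MEC = 56.65 + 2.44x.
Set SMC = demand: 56.65 + 2.44x = 136.30 - 0.93x → x* = 23.6350.
The Pigouvian tax equals MEC at x*: 9.42 + 0.72×23.6350 = 26.4372.

tax = $26.44 per unit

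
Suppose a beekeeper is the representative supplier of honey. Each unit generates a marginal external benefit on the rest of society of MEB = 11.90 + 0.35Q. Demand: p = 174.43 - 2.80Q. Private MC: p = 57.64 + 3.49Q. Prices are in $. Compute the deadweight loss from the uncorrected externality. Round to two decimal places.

DWL = $28.49

Market equilibrium (private): 57.64 + 3.49Q = 174.43 - 2.80Q → Q_m = 18.5676.
Social marginal cost = private MC − MEB = 45.74 + 3.14Q.
Set SMC = demand: 45.74 + 3.14Q = 174.43 - 2.80Q → Q* = 21.6650.
Between Q* and Q_m the wedge demand − SMC runs linearly from 0 to MEB(Q_m), so the loss is a triangle.
DWL = ½ × 3.0974 × 18.3986 = 28.4939.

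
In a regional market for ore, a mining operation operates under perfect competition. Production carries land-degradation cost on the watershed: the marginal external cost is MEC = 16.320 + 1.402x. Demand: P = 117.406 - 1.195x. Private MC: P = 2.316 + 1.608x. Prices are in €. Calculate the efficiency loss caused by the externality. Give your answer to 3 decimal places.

Market equilibrium (private): 2.316 + 1.608x = 117.406 - 1.195x → x_m = 41.0596.
Social marginal cost = private MC + MEC = 18.636 + 3.010x.
Set SMC = demand: 18.636 + 3.010x = 117.406 - 1.195x → x* = 23.4887.
The welfare-loss triangle has base |x_m − x*| and height MEC(x_m) (the vertical gap between SMC and demand is zero at x* and MEC at x_m).
DWL = ½ × 17.5709 × 73.8855 = 649.1174.

DWL = €649.117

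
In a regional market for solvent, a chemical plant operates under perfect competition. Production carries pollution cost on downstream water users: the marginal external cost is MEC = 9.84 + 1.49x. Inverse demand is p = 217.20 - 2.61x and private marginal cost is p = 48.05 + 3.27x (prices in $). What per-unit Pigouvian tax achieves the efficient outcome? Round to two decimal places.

tax = $42.05 per unit

Social marginal cost = private MC + MEC = 57.89 + 4.76x.
Set SMC = demand: 57.89 + 4.76x = 217.20 - 2.61x → x* = 21.6160.
The Pigouvian tax equals MEC at x*: 9.84 + 1.49×21.6160 = 42.0478.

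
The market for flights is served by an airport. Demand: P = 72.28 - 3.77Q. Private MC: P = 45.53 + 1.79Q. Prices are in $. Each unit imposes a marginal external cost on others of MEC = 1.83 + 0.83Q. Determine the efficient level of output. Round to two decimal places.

Social marginal cost = private MC + MEC = 47.36 + 2.62Q.
Set SMC = demand: 47.36 + 2.62Q = 72.28 - 3.77Q → Q* = 3.8998.

Q* = 3.90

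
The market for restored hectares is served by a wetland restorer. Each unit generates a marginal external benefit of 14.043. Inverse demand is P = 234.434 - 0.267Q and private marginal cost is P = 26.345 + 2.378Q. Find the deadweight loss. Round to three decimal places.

Market equilibrium (private): 26.345 + 2.378Q = 234.434 - 0.267Q → Q_m = 78.6726.
Social marginal cost = private MC − MEB = 12.302 + 2.378Q.
Set SMC = demand: 12.302 + 2.378Q = 234.434 - 0.267Q → Q* = 83.9819.
Between Q* and Q_m the wedge demand − SMC runs linearly from 0 to MEB(Q_m), so the loss is a triangle.
DWL = ½ × 5.3093 × 14.0430 = 37.2792.

DWL = 37.279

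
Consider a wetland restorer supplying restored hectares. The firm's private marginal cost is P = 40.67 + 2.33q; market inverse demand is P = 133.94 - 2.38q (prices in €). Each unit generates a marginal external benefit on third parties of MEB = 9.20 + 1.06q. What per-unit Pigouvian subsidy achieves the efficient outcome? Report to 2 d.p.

Social marginal cost = private MC − MEB = 31.47 + 1.27q.
Set SMC = demand: 31.47 + 1.27q = 133.94 - 2.38q → q* = 28.0740.
The Pigouvian subsidy equals MEB at q*: 9.20 + 1.06×28.0740 = 38.9584.

subsidy = €38.96 per unit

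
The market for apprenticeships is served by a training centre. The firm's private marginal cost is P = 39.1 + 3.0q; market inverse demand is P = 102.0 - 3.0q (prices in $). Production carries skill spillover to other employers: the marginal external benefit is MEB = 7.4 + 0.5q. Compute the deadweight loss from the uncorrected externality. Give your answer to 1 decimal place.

DWL = $14.5

Market equilibrium (private): 39.1 + 3.0q = 102.0 - 3.0q → q_m = 10.4833.
Social marginal cost = private MC − MEB = 31.7 + 2.5q.
Set SMC = demand: 31.7 + 2.5q = 102.0 - 3.0q → q* = 12.7818.
The welfare-loss triangle has base |q_m − q*| and height MEB(q_m) (the vertical gap between SMC and demand is zero at q* and MEB at q_m).
DWL = ½ × 2.2985 × 12.6417 = 14.5285.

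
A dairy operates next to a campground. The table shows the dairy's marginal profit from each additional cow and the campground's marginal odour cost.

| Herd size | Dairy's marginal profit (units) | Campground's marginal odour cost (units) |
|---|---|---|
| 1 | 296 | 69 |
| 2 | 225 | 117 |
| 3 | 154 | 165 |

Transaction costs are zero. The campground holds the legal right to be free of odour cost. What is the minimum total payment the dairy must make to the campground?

Efficient level: marginal profit ≥ marginal odour cost through level 2, so k* = 2.
With the campground holding the right, the dairy must at least compensate total damage at k*: 69 + 117 = 186.

186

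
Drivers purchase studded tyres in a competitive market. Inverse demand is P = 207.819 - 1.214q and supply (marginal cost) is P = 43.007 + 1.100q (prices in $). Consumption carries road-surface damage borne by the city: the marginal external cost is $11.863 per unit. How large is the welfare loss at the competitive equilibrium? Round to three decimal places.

DWL = $30.409

Market equilibrium (private): 43.007 + 1.100q = 207.819 - 1.214q → q_m = 71.2239.
Social marginal benefit = demand − MEC = 195.956 - 1.214q.
Set SMB = MC: 195.956 - 1.214q = 43.007 + 1.100q → q* = 66.0972.
The welfare-loss triangle has base |q_m − q*| and height MEC(q_m) (the vertical gap between SMB and MC is zero at q* and MEC at q_m).
DWL = ½ × 5.1267 × 11.8630 = 30.4090.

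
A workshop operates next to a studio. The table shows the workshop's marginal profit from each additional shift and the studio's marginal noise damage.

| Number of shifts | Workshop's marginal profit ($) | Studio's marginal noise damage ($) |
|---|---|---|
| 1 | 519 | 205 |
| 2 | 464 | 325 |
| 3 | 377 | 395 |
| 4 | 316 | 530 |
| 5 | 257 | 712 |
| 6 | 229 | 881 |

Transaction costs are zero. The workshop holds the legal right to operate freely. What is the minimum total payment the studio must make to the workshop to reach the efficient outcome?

$1179

Left alone the workshop would choose level 6 (marginal profit stays positive).
Efficient level: k* = 2 (marginal profit ≥ marginal noise damage through 2).
The studio must at least cover the workshop's forgone profit from cutting 6→2: 377 + 316 + 257 + 229 = 1179.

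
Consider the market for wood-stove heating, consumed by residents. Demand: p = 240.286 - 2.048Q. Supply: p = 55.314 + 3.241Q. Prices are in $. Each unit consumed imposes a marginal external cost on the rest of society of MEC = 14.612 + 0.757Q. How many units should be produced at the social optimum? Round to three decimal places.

Social marginal benefit = demand − MEC = 225.674 - 2.805Q.
Set SMB = MC: 225.674 - 2.805Q = 55.314 + 3.241Q → Q* = 28.1773.

Q* = 28.177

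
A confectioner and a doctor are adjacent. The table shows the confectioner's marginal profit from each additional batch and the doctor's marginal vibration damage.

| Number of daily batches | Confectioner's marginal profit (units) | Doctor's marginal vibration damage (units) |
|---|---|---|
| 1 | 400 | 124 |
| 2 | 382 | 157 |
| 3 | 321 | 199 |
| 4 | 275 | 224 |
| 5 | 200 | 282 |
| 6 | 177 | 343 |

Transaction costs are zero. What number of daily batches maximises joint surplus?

4

Bargaining reaches the level where marginal profit last exceeds marginal vibration damage.
That holds through level 4 (275 ≥ 224) but not at 5 (200 < 282).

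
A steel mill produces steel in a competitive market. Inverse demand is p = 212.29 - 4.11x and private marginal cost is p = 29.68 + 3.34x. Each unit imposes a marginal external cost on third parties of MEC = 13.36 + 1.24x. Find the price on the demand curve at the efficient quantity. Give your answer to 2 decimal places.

Social marginal cost = private MC + MEC = 43.04 + 4.58x.
Set SMC = demand: 43.04 + 4.58x = 212.29 - 4.11x → x* = 19.4764.
Consumer price on the demand curve at x*: 212.29 − 4.11×19.4764 = 132.2420.

P = 132.24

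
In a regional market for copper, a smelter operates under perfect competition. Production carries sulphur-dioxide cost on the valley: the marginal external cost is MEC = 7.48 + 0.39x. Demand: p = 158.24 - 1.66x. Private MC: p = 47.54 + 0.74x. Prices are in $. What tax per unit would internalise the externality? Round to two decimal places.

Social marginal cost = private MC + MEC = 55.02 + 1.13x.
Set SMC = demand: 55.02 + 1.13x = 158.24 - 1.66x → x* = 36.9964.
The Pigouvian tax equals MEC at x*: 7.48 + 0.39×36.9964 = 21.9086.

tax = $21.91 per unit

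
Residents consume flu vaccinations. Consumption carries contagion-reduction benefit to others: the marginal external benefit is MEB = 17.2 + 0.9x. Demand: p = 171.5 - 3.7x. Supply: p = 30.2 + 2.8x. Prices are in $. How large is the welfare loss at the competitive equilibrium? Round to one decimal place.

Market equilibrium (private): 30.2 + 2.8x = 171.5 - 3.7x → x_m = 21.7385.
Social marginal benefit = demand + MEB = 188.7 - 2.8x.
Set SMB = MC: 188.7 - 2.8x = 30.2 + 2.8x → x* = 28.3036.
Height of the DWL triangle at x_m is SMB(x_m) − MC(x_m) = MEB(x_m) = 36.7646.
DWL = ½ × 6.5651 × 36.7646 = 120.6816.

DWL = $120.7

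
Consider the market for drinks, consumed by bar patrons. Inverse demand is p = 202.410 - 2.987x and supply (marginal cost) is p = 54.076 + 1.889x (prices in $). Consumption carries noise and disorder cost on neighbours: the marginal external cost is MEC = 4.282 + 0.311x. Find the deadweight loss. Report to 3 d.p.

DWL = $18.206

Market equilibrium (private): 54.076 + 1.889x = 202.410 - 2.987x → x_m = 30.4212.
Social marginal benefit = demand − MEC = 198.128 - 3.298x.
Set SMB = MC: 198.128 - 3.298x = 54.076 + 1.889x → x* = 27.7717.
Height of the DWL triangle at x_m is MC(x_m) − SMB(x_m) = MEC(x_m) = 13.7430.
DWL = ½ × 2.6495 × 13.7430 = 18.2060.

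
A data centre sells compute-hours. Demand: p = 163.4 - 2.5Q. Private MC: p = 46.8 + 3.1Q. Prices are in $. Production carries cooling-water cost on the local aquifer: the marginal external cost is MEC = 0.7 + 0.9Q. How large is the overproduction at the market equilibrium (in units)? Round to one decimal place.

3.0 units

Market equilibrium (private): 46.8 + 3.1Q = 163.4 - 2.5Q → Q_m = 20.8214.
Social marginal cost = private MC + MEC = 47.5 + 4.0Q.
Set SMC = demand: 47.5 + 4.0Q = 163.4 - 2.5Q → Q* = 17.8308.
Gap = |20.8214 − 17.8308| = 2.9906.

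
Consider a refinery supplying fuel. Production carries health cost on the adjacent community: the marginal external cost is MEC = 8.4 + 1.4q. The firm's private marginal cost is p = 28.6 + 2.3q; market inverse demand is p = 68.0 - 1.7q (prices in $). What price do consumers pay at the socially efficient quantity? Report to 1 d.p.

Social marginal cost = private MC + MEC = 37.0 + 3.7q.
Set SMC = demand: 37.0 + 3.7q = 68.0 - 1.7q → q* = 5.7407.
Consumer price on the demand curve at q*: 68.0 − 1.7×5.7407 = 58.2408.

P = $58.2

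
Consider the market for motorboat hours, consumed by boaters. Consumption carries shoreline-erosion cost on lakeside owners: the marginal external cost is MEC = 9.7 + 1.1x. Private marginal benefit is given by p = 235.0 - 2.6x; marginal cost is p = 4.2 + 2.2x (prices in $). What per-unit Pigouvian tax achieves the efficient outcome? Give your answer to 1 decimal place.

tax = $50.9 per unit

Social marginal benefit = demand − MEC = 225.3 - 3.7x.
Set SMB = MC: 225.3 - 3.7x = 4.2 + 2.2x → x* = 37.4746.
The Pigouvian tax equals MEC at x*: 9.7 + 1.1×37.4746 = 50.9221.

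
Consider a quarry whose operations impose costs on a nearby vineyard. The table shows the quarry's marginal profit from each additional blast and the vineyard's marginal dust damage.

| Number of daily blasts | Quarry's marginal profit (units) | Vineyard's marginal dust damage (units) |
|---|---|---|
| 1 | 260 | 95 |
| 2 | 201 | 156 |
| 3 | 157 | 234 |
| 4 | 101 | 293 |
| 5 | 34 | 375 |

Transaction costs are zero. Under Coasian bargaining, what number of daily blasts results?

2

Bargaining reaches the level where marginal profit last exceeds marginal dust damage.
That holds through level 2 (201 ≥ 156) but not at 3 (157 < 234).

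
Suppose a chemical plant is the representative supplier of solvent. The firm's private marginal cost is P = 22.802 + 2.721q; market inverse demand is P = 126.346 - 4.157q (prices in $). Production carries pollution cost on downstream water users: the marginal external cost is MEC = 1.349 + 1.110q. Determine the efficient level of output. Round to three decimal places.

q* = 12.794

Social marginal cost = private MC + MEC = 24.151 + 3.831q.
Set SMC = demand: 24.151 + 3.831q = 126.346 - 4.157q → q* = 12.7936.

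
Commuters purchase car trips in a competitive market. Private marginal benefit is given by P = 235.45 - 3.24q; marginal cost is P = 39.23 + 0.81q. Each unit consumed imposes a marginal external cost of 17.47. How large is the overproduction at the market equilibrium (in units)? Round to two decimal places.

Market equilibrium (private): 39.23 + 0.81q = 235.45 - 3.24q → q_m = 48.4494.
Social marginal benefit = demand − MEC = 217.98 - 3.24q.
Set SMB = MC: 217.98 - 3.24q = 39.23 + 0.81q → q* = 44.1358.
Gap = |48.4494 − 44.1358| = 4.3136.

4.31 units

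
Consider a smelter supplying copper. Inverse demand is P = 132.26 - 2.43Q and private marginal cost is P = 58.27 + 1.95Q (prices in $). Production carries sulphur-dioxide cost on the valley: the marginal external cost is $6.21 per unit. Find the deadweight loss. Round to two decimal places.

DWL = $4.40

Market equilibrium (private): 58.27 + 1.95Q = 132.26 - 2.43Q → Q_m = 16.8927.
Social marginal cost = private MC + MEC = 64.48 + 1.95Q.
Set SMC = demand: 64.48 + 1.95Q = 132.26 - 2.43Q → Q* = 15.4749.
Height of the DWL triangle at Q_m is SMC(Q_m) − demand(Q_m) = MEC(Q_m) = 6.2100.
DWL = ½ × 1.4178 × 6.2100 = 4.4023.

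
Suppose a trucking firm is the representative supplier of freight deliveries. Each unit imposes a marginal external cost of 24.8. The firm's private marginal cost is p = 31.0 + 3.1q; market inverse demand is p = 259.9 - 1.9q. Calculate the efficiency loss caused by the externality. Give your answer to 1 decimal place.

Market equilibrium (private): 31.0 + 3.1q = 259.9 - 1.9q → q_m = 45.7800.
Social marginal cost = private MC + MEC = 55.8 + 3.1q.
Set SMC = demand: 55.8 + 3.1q = 259.9 - 1.9q → q* = 40.8200.
Height of the DWL triangle at q_m is SMC(q_m) − demand(q_m) = MEC(q_m) = 24.8000.
DWL = ½ × 4.9600 × 24.8000 = 61.5040.

DWL = 61.5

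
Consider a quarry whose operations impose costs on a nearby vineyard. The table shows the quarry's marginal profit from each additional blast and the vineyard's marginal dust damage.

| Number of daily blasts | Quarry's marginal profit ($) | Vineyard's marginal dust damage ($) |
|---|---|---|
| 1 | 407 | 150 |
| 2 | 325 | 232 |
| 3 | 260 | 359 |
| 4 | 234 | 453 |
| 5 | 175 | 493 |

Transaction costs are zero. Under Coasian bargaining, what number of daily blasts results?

2

Bargaining reaches the level where marginal profit last exceeds marginal dust damage.
That holds through level 2 (325 ≥ 232) but not at 3 (260 < 359).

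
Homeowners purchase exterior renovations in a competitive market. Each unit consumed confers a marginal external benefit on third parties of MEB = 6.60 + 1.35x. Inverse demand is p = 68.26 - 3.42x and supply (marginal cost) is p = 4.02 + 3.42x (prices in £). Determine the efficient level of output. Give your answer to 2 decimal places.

x* = 12.90

Social marginal benefit = demand + MEB = 74.86 - 2.07x.
Set SMB = MC: 74.86 - 2.07x = 4.02 + 3.42x → x* = 12.9035.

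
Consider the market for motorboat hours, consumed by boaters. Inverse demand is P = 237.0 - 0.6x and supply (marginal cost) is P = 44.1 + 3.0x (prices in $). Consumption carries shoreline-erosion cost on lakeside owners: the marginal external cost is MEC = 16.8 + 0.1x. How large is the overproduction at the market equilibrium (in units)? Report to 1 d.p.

6.0 units

Market equilibrium (private): 44.1 + 3.0x = 237.0 - 0.6x → x_m = 53.5833.
Social marginal benefit = demand − MEC = 220.2 - 0.7x.
Set SMB = MC: 220.2 - 0.7x = 44.1 + 3.0x → x* = 47.5946.
Gap = |53.5833 − 47.5946| = 5.9887.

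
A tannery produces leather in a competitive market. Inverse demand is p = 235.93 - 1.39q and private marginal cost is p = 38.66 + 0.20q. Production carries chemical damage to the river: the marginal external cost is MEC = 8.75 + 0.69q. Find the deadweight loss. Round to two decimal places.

DWL = 1952.50

Market equilibrium (private): 38.66 + 0.20q = 235.93 - 1.39q → q_m = 124.0692.
Social marginal cost = private MC + MEC = 47.41 + 0.89q.
Set SMC = demand: 47.41 + 0.89q = 235.93 - 1.39q → q* = 82.6842.
Between q* and q_m the wedge SMC − demand runs linearly from 0 to MEC(q_m), so the loss is a triangle.
DWL = ½ × 41.3850 × 94.3577 = 1952.4967.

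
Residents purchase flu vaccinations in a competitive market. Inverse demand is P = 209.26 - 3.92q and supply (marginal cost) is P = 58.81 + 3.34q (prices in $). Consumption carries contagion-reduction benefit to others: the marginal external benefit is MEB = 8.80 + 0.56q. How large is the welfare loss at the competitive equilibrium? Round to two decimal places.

DWL = $31.07

Market equilibrium (private): 58.81 + 3.34q = 209.26 - 3.92q → q_m = 20.7231.
Social marginal benefit = demand + MEB = 218.06 - 3.36q.
Set SMB = MC: 218.06 - 3.36q = 58.81 + 3.34q → q* = 23.7687.
The loss is the area between SMB and MC from q* to q_m; with linear curves that's a triangle of height MEB(q_m).
DWL = ½ × 3.0456 × 20.4050 = 31.0727.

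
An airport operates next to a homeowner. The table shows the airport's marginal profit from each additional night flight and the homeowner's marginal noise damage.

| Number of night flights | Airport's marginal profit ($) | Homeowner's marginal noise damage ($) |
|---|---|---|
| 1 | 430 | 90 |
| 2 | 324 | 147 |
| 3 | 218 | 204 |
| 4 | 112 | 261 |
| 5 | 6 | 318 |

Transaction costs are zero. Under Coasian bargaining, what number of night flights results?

Bargaining reaches the level where marginal profit last exceeds marginal noise damage.
That holds through level 3 (218 ≥ 204) but not at 4 (112 < 261).

3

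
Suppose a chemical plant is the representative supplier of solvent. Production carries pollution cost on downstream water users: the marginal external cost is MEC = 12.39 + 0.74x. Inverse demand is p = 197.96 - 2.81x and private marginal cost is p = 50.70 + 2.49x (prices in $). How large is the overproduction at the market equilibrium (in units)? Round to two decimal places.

Market equilibrium (private): 50.70 + 2.49x = 197.96 - 2.81x → x_m = 27.7849.
Social marginal cost = private MC + MEC = 63.09 + 3.23x.
Set SMC = demand: 63.09 + 3.23x = 197.96 - 2.81x → x* = 22.3295.
Gap = |27.7849 − 22.3295| = 5.4554.

5.46 units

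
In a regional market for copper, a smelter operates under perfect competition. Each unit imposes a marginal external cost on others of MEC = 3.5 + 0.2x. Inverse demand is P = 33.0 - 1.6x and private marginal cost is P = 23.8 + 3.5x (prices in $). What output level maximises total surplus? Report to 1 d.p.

Social marginal cost = private MC + MEC = 27.3 + 3.7x.
Set SMC = demand: 27.3 + 3.7x = 33.0 - 1.6x → x* = 1.0755.

x* = 1.1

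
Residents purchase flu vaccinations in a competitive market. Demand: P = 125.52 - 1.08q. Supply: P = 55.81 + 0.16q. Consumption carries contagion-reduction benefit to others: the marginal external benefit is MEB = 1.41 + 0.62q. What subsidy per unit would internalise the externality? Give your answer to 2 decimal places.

subsidy = 72.53 per unit

Social marginal benefit = demand + MEB = 126.93 - 0.46q.
Set SMB = MC: 126.93 - 0.46q = 55.81 + 0.16q → q* = 114.7097.
The Pigouvian subsidy equals MEB at q*: 1.41 + 0.62×114.7097 = 72.5300.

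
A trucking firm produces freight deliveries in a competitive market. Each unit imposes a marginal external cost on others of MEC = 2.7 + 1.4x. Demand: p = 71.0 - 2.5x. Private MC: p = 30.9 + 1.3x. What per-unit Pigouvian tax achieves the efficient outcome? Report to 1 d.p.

Social marginal cost = private MC + MEC = 33.6 + 2.7x.
Set SMC = demand: 33.6 + 2.7x = 71.0 - 2.5x → x* = 7.1923.
The Pigouvian tax equals MEC at x*: 2.7 + 1.4×7.1923 = 12.7692.

tax = 12.8 per unit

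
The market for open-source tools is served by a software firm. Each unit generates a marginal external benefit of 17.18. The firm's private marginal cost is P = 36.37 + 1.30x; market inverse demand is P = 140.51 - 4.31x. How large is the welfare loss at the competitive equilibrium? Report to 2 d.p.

DWL = 26.31

Market equilibrium (private): 36.37 + 1.30x = 140.51 - 4.31x → x_m = 18.5633.
Social marginal cost = private MC − MEB = 19.19 + 1.30x.
Set SMC = demand: 19.19 + 1.30x = 140.51 - 4.31x → x* = 21.6257.
Between x* and x_m the wedge demand − SMC runs linearly from 0 to MEB(x_m), so the loss is a triangle.
DWL = ½ × 3.0624 × 17.1800 = 26.3060.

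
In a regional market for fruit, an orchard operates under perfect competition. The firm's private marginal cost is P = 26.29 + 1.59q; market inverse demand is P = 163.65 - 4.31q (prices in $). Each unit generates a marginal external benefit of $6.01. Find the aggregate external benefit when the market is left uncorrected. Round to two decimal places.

$139.92

Market equilibrium (private): 26.29 + 1.59q = 163.65 - 4.31q → q_m = 23.2814.
Total external benefit = MEB × q_m = 6.01 × 23.2814 = 139.9212.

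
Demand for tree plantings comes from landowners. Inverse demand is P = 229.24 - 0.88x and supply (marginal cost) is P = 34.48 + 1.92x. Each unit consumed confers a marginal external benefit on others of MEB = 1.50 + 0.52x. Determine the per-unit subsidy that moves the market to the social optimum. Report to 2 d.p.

Social marginal benefit = demand + MEB = 230.74 - 0.36x.
Set SMB = MC: 230.74 - 0.36x = 34.48 + 1.92x → x* = 86.0789.
The Pigouvian subsidy equals MEB at x*: 1.50 + 0.52×86.0789 = 46.2610.

subsidy = 46.26 per unit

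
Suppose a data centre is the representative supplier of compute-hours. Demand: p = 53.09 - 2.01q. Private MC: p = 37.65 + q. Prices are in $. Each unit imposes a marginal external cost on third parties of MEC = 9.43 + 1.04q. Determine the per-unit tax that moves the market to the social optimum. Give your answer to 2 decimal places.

tax = $10.97 per unit

Social marginal cost = private MC + MEC = 47.08 + 2.04q.
Set SMC = demand: 47.08 + 2.04q = 53.09 - 2.01q → q* = 1.4840.
The Pigouvian tax equals MEC at q*: 9.43 + 1.04×1.4840 = 10.9734.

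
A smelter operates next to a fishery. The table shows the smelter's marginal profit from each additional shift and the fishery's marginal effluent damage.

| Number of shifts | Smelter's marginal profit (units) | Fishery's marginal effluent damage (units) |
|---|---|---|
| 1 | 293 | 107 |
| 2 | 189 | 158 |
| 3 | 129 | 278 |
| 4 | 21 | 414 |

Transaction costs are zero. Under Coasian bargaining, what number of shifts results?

2

Bargaining reaches the level where marginal profit last exceeds marginal effluent damage.
That holds through level 2 (189 ≥ 158) but not at 3 (129 < 278).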